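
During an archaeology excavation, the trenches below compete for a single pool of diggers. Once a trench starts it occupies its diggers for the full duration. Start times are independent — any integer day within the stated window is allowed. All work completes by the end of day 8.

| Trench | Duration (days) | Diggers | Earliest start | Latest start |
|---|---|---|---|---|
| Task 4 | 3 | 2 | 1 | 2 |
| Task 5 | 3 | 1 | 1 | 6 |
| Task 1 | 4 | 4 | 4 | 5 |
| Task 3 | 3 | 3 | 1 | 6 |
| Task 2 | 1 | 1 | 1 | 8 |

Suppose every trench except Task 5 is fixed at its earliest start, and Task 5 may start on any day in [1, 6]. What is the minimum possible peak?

Task 5@1: d1:7  d2:6  d3:6  d4:4  d5:4  d6:4  d7:4  d8:0 → peak 7
Task 5@2: d1:6  d2:6  d3:6  d4:5  d5:4  d6:4  d7:4  d8:0 → peak 6
Task 5@3: d1:6  d2:5  d3:6  d4:5  d5:5  d6:4  d7:4  d8:0 → peak 6
Task 5@4: d1:6  d2:5  d3:5  d4:5  d5:5  d6:5  d7:4  d8:0 → peak 6
Task 5@5: d1:6  d2:5  d3:5  d4:4  d5:5  d6:5  d7:5  d8:0 → peak 6
Task 5@6: d1:6  d2:5  d3:5  d4:4  d5:4  d6:5  d7:5  d8:1 → peak 6
Best is Task 5@2, peak 6.

6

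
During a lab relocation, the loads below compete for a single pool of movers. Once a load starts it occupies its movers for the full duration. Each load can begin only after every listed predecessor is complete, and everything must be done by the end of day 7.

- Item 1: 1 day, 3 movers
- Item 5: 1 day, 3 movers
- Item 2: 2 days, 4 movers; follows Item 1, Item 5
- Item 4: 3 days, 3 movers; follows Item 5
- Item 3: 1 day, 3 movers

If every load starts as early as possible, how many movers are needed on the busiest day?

9

Early-start schedule: Item 1@1, Item 5@1, Item 2@2, Item 4@2, Item 3@1.
Load per day: day 1: 9, day 2: 7, day 3: 7, day 4: 3, day 5: 0, day 6: 0, day 7: 0.
Peak is 9.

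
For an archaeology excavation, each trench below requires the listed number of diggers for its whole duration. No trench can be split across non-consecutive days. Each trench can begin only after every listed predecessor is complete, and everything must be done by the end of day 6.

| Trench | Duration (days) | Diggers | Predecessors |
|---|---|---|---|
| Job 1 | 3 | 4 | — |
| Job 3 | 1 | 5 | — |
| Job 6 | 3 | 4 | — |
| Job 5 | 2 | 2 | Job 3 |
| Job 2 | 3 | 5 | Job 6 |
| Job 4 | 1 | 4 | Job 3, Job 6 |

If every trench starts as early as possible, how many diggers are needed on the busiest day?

Early-start schedule: Job 1@1, Job 3@1, Job 6@1, Job 5@2, Job 2@4, Job 4@4.
Load per day: day 1: 13, day 2: 10, day 3: 10, day 4: 9, day 5: 5, day 6: 5.
Peak is 13.

13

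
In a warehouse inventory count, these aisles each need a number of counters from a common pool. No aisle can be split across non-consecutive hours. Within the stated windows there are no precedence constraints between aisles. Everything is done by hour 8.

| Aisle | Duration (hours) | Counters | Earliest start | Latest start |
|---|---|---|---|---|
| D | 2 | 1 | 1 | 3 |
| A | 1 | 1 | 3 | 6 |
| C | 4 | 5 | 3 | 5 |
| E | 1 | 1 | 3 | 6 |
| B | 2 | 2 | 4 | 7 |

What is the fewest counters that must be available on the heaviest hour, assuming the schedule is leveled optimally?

6

Early-start (D@1, A@3, C@3, E@3, B@4) gives peak 7: h1:1  h2:1  h3:7  h4:7  h5:7  h6:5  h7:0  h8:0.
Shift E→4, B→7.
Schedule D@1, A@3, C@3, E@4, B@7: h1:1  h2:1  h3:6  h4:6  h5:5  h6:5  h7:2  h8:2 — peak 6.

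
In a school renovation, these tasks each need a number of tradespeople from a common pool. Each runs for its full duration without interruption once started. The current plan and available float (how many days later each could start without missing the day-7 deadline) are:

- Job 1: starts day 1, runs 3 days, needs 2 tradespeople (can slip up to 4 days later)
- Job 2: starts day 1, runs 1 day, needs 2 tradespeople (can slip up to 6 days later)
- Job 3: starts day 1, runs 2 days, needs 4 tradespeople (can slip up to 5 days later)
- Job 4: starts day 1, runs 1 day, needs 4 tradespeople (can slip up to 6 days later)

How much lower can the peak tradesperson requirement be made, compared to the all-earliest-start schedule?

8

Early-start peak: d1:12  d2:6  d3:2  d4:0  d5:0  d6:0  d7:0 ⇒ 12.
Leveled (Job 1@1, Job 2@1, Job 3@4, Job 4@6): d1:4  d2:2  d3:2  d4:4  d5:4  d6:4  d7:0 ⇒ 4.
Reduction 12 − 4 = 8.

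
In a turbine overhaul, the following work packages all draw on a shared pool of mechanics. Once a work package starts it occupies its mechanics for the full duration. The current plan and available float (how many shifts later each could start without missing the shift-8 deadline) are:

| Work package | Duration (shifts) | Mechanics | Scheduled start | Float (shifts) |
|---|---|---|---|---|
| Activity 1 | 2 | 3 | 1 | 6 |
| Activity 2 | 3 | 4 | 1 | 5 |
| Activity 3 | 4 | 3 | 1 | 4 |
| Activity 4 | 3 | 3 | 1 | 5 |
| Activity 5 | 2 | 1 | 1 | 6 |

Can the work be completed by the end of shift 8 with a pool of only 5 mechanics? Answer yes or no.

Total mechanic-shifts = 41; over 8 shifts the average is 41/8 > 5, so some shift must exceed 5.

no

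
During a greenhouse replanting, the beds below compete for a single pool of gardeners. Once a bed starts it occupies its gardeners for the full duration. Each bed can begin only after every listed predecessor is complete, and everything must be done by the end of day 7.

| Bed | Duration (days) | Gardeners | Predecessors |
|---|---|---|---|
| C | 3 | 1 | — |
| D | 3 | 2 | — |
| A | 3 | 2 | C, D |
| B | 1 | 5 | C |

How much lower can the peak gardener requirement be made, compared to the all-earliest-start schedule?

2

Early-start peak: d1:3  d2:3  d3:3  d4:7  d5:2  d6:2  d7:0 ⇒ 7.
Leveled (C@1, D@1, A@4, B@7): d1:3  d2:3  d3:3  d4:2  d5:2  d6:2  d7:5 ⇒ 5.
Reduction 7 − 5 = 2.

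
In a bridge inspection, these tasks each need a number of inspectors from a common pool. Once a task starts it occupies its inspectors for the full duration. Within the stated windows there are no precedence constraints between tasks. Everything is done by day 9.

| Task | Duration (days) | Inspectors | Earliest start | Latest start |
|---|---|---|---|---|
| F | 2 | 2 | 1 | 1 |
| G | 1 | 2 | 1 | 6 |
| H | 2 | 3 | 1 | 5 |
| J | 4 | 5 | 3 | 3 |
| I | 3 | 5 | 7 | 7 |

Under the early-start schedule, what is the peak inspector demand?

Early-start schedule: F@1, G@1, H@1, J@3, I@7.
Load per day: day 1: 7, day 2: 5, day 3: 5, day 4: 5, day 5: 5, day 6: 5, day 7: 5, day 8: 5, day 9: 5.
Peak is 7.

7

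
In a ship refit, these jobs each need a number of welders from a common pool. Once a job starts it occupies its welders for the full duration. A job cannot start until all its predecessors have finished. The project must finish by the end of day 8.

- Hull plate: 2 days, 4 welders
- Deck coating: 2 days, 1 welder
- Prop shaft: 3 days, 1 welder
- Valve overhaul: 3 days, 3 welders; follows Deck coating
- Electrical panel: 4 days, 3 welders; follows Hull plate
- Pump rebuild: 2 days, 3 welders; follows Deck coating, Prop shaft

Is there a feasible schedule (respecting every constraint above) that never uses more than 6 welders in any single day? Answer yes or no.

Schedule Hull plate@1, Deck coating@1, Prop shaft@1, Valve overhaul@3, Electrical panel@4, Pump rebuild@6: d1:6  d2:6  d3:4  d4:6  d5:6  d6:6  d7:6  d8:0 — peak 6 ≤ 6.

yes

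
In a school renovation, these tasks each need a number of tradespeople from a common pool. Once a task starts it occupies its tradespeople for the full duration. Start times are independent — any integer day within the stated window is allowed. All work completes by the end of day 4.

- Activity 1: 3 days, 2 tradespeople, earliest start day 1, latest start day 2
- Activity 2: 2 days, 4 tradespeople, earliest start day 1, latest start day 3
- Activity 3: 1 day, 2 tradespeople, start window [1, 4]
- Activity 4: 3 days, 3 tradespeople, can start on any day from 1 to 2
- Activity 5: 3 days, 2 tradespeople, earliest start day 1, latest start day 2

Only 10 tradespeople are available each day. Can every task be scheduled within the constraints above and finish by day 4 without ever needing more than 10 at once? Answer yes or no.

The minimum achievable peak is 11; 10 < 11, so no feasible schedule stays within the cap.

no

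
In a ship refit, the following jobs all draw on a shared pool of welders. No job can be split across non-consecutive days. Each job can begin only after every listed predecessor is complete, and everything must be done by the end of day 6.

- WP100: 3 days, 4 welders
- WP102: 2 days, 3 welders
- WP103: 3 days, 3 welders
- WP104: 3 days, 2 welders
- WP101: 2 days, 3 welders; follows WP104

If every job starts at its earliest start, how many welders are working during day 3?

At early start, day 3 has: WP100, WP103, WP104.
Demand: 4 + 3 + 2 = 9.

9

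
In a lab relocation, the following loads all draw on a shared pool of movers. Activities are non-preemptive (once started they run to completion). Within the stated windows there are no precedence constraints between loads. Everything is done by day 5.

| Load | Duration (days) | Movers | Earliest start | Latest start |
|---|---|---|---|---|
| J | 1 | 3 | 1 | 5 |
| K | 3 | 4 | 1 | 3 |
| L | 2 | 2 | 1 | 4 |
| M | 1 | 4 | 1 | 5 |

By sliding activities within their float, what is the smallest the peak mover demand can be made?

6

Early-start (J@1, K@1, L@1, M@1) gives peak 13: d1:13  d2:6  d3:4  d4:0  d5:0.
Shift K→2, M→5.
Schedule J@1, K@2, L@1, M@5: d1:5  d2:6  d3:4  d4:4  d5:4 — peak 6.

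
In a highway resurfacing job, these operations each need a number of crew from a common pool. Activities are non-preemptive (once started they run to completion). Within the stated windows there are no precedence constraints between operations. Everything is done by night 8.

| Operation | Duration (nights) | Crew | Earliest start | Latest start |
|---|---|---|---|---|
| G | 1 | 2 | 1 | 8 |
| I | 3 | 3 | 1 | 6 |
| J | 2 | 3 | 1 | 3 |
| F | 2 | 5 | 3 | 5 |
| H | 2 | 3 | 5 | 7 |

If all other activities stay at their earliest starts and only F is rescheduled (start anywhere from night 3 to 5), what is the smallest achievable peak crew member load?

F@3: n1:8  n2:6  n3:8  n4:5  n5:3  n6:3  n7:0  n8:0 → peak 8
F@4: n1:8  n2:6  n3:3  n4:5  n5:8  n6:3  n7:0  n8:0 → peak 8
F@5: n1:8  n2:6  n3:3  n4:0  n5:8  n6:8  n7:0  n8:0 → peak 8
Best is F@3, peak 8.

8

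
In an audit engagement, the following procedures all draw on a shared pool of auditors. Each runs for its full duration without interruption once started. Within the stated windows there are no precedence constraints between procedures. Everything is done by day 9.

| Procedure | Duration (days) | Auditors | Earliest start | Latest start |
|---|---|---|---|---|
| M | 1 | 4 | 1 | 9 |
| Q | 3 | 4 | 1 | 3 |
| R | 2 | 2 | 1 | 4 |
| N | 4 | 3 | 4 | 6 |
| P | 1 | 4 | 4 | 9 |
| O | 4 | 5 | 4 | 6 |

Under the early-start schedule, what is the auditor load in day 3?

At early start, day 3 has: Q.
Demand: 4 = 4.

4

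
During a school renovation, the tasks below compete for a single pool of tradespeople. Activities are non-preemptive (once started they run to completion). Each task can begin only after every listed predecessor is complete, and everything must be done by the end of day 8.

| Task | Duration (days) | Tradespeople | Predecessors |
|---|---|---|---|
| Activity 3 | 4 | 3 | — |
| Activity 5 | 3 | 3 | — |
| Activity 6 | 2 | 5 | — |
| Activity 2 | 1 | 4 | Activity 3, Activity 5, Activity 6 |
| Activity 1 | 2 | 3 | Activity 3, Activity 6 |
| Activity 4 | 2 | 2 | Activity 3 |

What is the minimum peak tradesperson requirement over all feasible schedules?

7

Early-start (Activity 3@1, Activity 5@1, Activity 6@1, Activity 2@5, Activity 1@5, Activity 4@5) gives peak 11: d1:11  d2:11  d3:6  d4:3  d5:9  d6:5  d7:0  d8:0.
Shift Activity 6→5, Activity 2→7, Activity 1→7.
Schedule Activity 3@1, Activity 5@1, Activity 6@5, Activity 2@7, Activity 1@7, Activity 4@5: d1:6  d2:6  d3:6  d4:3  d5:7  d6:7  d7:7  d8:3 — peak 7.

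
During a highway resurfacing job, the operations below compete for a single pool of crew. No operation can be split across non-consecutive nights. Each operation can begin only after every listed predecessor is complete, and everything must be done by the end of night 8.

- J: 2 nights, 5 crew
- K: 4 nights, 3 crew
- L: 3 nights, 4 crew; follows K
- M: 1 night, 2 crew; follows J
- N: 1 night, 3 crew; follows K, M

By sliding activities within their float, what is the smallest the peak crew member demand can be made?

Schedule J@1, K@1, L@5, M@3, N@5: n1:8  n2:8  n3:5  n4:3  n5:7  n6:4  n7:4  n8:0 — peak 8.

8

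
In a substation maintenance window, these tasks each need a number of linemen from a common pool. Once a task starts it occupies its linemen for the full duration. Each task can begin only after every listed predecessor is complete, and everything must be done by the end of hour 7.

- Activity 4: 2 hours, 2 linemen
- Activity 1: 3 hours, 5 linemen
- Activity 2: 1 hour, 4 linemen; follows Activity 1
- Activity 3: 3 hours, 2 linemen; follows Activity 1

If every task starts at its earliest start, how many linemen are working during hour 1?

At early start, hour 1 has: Activity 4, Activity 1.
Demand: 2 + 5 = 7.

7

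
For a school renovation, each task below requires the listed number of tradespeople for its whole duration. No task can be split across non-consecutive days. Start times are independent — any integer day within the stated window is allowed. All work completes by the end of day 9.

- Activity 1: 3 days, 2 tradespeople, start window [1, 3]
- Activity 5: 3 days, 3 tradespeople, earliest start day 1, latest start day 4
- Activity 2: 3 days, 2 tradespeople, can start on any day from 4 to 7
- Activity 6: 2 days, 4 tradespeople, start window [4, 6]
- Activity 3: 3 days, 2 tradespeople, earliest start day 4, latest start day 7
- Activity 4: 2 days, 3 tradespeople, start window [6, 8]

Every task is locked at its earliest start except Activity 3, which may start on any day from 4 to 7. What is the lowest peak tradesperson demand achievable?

Activity 3@4: d1:5  d2:5  d3:5  d4:8  d5:8  d6:7  d7:3  d8:0  d9:0 → peak 8
Activity 3@5: d1:5  d2:5  d3:5  d4:6  d5:8  d6:7  d7:5  d8:0  d9:0 → peak 8
Activity 3@6: d1:5  d2:5  d3:5  d4:6  d5:6  d6:7  d7:5  d8:2  d9:0 → peak 7
Activity 3@7: d1:5  d2:5  d3:5  d4:6  d5:6  d6:5  d7:5  d8:2  d9:2 → peak 6
Best is Activity 3@7, peak 6.

6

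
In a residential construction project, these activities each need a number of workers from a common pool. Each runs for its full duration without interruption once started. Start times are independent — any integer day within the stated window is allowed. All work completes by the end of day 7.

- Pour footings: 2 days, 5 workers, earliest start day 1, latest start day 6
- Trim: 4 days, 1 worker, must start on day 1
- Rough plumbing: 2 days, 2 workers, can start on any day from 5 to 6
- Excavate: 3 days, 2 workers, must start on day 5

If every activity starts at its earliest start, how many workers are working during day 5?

4

At early start, day 5 has: Rough plumbing, Excavate.
Demand: 2 + 2 = 4.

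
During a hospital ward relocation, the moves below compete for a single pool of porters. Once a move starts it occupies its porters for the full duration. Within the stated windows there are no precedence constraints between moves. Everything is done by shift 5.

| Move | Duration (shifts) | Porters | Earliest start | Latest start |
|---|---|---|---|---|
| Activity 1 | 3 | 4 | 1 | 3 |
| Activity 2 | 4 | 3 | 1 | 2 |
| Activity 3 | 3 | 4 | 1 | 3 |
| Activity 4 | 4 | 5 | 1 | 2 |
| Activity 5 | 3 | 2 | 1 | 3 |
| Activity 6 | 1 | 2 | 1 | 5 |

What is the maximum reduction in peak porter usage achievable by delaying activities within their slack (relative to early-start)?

Early-start peak: s1:20  s2:18  s3:18  s4:8  s5:0 ⇒ 20.
Leveled (Activity 1@1, Activity 2@1, Activity 3@1, Activity 4@1, Activity 5@1, Activity 6@4): s1:18  s2:18  s3:18  s4:10  s5:0 ⇒ 18.
Reduction 20 − 18 = 2.

2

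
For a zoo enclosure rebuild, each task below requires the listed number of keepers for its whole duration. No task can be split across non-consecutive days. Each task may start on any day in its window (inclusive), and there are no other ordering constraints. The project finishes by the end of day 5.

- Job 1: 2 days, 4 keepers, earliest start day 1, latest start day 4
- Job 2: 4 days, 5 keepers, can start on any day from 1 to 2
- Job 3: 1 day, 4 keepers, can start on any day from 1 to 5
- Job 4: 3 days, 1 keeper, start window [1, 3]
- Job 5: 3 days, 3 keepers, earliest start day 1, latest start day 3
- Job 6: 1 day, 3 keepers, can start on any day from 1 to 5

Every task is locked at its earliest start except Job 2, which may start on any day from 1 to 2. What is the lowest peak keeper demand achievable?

Job 2@1: d1:20  d2:13  d3:9  d4:5  d5:0 → peak 20
Job 2@2: d1:15  d2:13  d3:9  d4:5  d5:5 → peak 15
Best is Job 2@2, peak 15.

15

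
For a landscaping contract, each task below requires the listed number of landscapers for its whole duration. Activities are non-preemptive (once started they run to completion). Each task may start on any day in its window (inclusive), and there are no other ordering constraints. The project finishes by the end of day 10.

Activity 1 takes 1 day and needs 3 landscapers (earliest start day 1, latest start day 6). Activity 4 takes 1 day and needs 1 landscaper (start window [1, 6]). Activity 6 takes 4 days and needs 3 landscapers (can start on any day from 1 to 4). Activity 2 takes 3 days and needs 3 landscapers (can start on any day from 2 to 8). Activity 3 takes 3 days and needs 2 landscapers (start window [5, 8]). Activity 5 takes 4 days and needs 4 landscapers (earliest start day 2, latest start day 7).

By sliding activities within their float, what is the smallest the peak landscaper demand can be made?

6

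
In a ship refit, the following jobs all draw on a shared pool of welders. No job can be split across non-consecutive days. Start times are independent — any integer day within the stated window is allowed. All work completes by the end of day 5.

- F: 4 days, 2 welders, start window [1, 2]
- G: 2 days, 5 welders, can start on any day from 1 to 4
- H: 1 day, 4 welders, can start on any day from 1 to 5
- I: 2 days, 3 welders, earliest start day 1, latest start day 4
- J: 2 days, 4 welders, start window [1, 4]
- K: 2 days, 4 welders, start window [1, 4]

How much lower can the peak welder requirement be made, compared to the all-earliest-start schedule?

12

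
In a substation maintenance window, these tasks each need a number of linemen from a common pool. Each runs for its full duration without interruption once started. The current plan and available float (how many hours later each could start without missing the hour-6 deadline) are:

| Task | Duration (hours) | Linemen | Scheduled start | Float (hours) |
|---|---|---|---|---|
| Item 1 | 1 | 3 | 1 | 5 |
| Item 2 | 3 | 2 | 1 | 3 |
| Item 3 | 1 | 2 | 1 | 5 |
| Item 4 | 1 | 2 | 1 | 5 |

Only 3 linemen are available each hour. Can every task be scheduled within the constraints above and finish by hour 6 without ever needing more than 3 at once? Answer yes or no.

Schedule Item 1@1, Item 2@2, Item 3@5, Item 4@6: h1:3  h2:2  h3:2  h4:2  h5:2  h6:2 — peak 3 ≤ 3.

yes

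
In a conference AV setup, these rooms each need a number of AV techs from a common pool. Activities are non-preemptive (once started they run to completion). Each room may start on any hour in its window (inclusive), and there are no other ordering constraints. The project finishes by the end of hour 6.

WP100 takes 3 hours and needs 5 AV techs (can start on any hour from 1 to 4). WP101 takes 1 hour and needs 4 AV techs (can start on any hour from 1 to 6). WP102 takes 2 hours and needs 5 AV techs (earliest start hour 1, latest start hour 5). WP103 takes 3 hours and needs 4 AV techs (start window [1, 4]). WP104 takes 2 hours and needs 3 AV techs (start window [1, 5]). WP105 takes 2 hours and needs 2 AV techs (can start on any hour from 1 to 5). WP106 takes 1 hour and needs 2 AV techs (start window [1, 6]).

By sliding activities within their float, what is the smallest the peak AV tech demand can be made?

10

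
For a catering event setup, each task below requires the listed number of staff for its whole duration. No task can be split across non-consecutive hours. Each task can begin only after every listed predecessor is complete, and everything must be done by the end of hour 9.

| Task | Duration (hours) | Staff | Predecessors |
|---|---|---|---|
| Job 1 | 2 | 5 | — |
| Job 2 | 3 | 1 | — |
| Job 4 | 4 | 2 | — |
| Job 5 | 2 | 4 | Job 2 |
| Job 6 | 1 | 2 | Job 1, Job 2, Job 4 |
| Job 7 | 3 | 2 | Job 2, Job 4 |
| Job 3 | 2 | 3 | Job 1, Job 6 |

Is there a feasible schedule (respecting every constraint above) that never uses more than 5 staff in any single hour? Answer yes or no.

The minimum achievable peak is 6; 5 < 6, so no feasible schedule stays within the cap.

no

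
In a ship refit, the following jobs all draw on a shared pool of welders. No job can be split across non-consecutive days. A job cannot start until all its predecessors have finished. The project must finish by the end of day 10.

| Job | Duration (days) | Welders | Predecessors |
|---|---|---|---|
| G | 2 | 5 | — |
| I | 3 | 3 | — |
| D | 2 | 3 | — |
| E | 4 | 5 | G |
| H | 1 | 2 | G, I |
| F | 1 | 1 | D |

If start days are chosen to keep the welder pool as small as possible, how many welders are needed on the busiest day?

Early-start (G@1, I@1, D@1, E@3, H@4, F@3) gives peak 11: d1:11  d2:11  d3:9  d4:7  d5:5  d6:5  d7:0  d8:0  d9:0  d10:0.
Shift I→3, D→3, E→6, H→10, F→5.
Schedule G@1, I@3, D@3, E@6, H@10, F@5: d1:5  d2:5  d3:6  d4:6  d5:4  d6:5  d7:5  d8:5  d9:5  d10:2 — peak 6.

6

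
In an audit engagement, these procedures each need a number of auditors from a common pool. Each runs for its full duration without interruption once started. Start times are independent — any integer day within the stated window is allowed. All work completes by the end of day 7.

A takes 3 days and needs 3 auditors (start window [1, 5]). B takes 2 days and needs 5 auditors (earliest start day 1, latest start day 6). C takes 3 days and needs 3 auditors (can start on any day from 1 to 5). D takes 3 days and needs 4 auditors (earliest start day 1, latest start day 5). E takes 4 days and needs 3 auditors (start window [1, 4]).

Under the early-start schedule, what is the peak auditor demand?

18

Early-start schedule: A@1, B@1, C@1, D@1, E@1.
Load per day: day 1: 18, day 2: 18, day 3: 13, day 4: 3, day 5: 0, day 6: 0, day 7: 0.
Peak is 18.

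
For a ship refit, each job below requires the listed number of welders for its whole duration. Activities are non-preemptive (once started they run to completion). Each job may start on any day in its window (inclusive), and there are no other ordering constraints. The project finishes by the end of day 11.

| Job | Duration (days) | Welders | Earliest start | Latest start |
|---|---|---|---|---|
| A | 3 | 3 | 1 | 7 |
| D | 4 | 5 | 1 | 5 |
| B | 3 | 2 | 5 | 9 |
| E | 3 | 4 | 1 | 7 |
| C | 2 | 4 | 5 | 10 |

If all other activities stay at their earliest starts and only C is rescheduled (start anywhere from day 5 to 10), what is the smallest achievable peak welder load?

12

C@5: d1:12  d2:12  d3:12  d4:5  d5:6  d6:6  d7:2  d8:0  d9:0  d10:0  d11:0 → peak 12
C@6: d1:12  d2:12  d3:12  d4:5  d5:2  d6:6  d7:6  d8:0  d9:0  d10:0  d11:0 → peak 12
C@7: d1:12  d2:12  d3:12  d4:5  d5:2  d6:2  d7:6  d8:4  d9:0  d10:0  d11:0 → peak 12
C@8: d1:12  d2:12  d3:12  d4:5  d5:2  d6:2  d7:2  d8:4  d9:4  d10:0  d11:0 → peak 12
C@9: d1:12  d2:12  d3:12  d4:5  d5:2  d6:2  d7:2  d8:0  d9:4  d10:4  d11:0 → peak 12
C@10: d1:12  d2:12  d3:12  d4:5  d5:2  d6:2  d7:2  d8:0  d9:0  d10:4  d11:4 → peak 12
Best is C@5, peak 12.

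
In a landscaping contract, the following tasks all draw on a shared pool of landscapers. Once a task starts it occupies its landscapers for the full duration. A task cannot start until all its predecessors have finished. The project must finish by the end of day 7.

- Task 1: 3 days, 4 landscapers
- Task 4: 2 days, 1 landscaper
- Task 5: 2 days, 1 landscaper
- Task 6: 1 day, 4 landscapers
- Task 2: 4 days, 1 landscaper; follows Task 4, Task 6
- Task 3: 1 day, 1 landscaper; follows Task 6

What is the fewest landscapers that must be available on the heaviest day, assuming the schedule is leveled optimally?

Early-start (Task 1@1, Task 4@1, Task 5@1, Task 6@1, Task 2@3, Task 3@2) gives peak 10: d1:10  d2:7  d3:5  d4:1  d5:1  d6:1  d7:0.
Shift Task 1→2, Task 5→5, Task 3→5.
Schedule Task 1@2, Task 4@1, Task 5@5, Task 6@1, Task 2@3, Task 3@5: d1:5  d2:5  d3:5  d4:5  d5:3  d6:2  d7:0 — peak 5.

5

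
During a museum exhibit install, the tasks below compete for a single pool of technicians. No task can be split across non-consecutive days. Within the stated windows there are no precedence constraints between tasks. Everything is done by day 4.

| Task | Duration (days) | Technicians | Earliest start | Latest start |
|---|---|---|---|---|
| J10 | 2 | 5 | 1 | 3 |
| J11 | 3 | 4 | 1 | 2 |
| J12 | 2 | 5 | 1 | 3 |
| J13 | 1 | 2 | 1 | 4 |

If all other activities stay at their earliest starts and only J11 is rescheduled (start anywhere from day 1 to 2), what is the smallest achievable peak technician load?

14

J11@1: d1:16  d2:14  d3:4  d4:0 → peak 16
J11@2: d1:12  d2:14  d3:4  d4:4 → peak 14
Best is J11@2, peak 14.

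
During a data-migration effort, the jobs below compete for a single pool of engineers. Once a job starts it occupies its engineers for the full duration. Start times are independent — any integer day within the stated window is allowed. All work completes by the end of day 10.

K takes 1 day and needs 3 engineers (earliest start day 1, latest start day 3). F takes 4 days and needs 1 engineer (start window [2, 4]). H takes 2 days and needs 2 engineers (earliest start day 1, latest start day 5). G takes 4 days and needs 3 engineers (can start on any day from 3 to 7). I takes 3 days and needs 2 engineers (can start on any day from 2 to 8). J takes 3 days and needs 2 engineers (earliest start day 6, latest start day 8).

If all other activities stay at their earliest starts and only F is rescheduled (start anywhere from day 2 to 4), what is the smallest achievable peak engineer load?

6

F@2: d1:5  d2:5  d3:6  d4:6  d5:4  d6:5  d7:2  d8:2  d9:0  d10:0 → peak 6
F@3: d1:5  d2:4  d3:6  d4:6  d5:4  d6:6  d7:2  d8:2  d9:0  d10:0 → peak 6
F@4: d1:5  d2:4  d3:5  d4:6  d5:4  d6:6  d7:3  d8:2  d9:0  d10:0 → peak 6
Best is F@2, peak 6.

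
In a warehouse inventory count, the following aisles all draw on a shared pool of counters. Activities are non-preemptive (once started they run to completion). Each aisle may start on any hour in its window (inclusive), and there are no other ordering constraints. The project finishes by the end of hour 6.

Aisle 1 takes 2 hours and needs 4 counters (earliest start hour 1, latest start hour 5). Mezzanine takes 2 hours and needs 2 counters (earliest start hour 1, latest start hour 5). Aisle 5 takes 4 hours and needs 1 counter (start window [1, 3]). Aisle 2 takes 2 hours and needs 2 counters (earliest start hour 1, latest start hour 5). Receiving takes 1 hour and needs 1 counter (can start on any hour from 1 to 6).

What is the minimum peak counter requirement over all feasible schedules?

4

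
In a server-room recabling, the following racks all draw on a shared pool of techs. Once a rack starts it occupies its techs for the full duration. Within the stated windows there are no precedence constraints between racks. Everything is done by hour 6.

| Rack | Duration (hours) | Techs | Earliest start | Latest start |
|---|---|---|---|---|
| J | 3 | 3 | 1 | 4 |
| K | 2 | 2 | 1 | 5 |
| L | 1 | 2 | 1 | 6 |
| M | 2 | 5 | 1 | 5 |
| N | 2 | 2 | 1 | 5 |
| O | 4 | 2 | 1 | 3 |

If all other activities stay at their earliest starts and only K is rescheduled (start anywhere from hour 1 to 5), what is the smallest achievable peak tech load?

K@1: h1:16  h2:14  h3:5  h4:2  h5:0  h6:0 → peak 16
K@2: h1:14  h2:14  h3:7  h4:2  h5:0  h6:0 → peak 14
K@3: h1:14  h2:12  h3:7  h4:4  h5:0  h6:0 → peak 14
K@4: h1:14  h2:12  h3:5  h4:4  h5:2  h6:0 → peak 14
K@5: h1:14  h2:12  h3:5  h4:2  h5:2  h6:2 → peak 14
Best is K@2, peak 14.

14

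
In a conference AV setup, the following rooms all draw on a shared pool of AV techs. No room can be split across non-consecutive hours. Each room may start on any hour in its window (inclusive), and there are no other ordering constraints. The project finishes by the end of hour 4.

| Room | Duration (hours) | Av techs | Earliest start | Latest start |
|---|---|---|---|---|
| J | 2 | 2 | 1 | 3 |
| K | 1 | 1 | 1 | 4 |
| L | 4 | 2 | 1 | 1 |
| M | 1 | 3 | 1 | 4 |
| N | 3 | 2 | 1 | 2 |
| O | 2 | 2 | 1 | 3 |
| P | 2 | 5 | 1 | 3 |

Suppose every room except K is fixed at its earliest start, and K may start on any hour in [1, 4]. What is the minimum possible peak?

K@1: h1:17  h2:13  h3:4  h4:2 → peak 17
K@2: h1:16  h2:14  h3:4  h4:2 → peak 16
K@3: h1:16  h2:13  h3:5  h4:2 → peak 16
K@4: h1:16  h2:13  h3:4  h4:3 → peak 16
Best is K@2, peak 16.

16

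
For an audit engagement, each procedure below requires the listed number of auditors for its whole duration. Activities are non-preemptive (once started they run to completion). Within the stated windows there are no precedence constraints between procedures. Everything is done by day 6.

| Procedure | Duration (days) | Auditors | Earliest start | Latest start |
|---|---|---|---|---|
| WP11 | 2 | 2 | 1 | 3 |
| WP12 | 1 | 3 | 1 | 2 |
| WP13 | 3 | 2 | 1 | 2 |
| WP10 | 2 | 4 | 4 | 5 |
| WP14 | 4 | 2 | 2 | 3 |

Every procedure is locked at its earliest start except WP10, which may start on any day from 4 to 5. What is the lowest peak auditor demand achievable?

7

WP10@4: d1:7  d2:6  d3:4  d4:6  d5:6  d6:0 → peak 7
WP10@5: d1:7  d2:6  d3:4  d4:2  d5:6  d6:4 → peak 7
Best is WP10@4, peak 7.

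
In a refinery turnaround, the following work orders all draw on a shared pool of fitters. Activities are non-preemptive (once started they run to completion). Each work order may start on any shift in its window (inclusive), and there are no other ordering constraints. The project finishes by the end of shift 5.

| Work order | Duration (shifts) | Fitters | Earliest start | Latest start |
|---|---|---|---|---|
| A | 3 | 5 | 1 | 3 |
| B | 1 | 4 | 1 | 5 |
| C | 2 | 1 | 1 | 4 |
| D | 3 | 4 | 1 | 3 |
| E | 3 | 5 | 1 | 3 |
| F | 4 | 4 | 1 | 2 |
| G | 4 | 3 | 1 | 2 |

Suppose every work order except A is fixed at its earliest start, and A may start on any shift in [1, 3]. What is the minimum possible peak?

A@1: s1:26  s2:22  s3:21  s4:7  s5:0 → peak 26
A@2: s1:21  s2:22  s3:21  s4:12  s5:0 → peak 22
A@3: s1:21  s2:17  s3:21  s4:12  s5:5 → peak 21
Best is A@3, peak 21.

21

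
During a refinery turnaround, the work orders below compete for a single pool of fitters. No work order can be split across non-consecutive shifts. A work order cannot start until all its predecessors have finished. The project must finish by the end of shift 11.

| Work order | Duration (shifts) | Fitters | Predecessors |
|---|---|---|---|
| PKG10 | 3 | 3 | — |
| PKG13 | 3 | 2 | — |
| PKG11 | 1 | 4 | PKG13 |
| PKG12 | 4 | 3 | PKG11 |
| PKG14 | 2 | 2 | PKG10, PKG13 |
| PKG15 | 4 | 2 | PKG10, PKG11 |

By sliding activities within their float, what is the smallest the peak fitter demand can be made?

5

Early-start (PKG10@1, PKG13@1, PKG11@4, PKG12@5, PKG14@4, PKG15@5) gives peak 7: s1:5  s2:5  s3:5  s4:6  s5:7  s6:5  s7:5  s8:5  s9:0  s10:0  s11:0.
Shift PKG14→5, PKG15→7.
Schedule PKG10@1, PKG13@1, PKG11@4, PKG12@5, PKG14@5, PKG15@7: s1:5  s2:5  s3:5  s4:4  s5:5  s6:5  s7:5  s8:5  s9:2  s10:2  s11:0 — peak 5.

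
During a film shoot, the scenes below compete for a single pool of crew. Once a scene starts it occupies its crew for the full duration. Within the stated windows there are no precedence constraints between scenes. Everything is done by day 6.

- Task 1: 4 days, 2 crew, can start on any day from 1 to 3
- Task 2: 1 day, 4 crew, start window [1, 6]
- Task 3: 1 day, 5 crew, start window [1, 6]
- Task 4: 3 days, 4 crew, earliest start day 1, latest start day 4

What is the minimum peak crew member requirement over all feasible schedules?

6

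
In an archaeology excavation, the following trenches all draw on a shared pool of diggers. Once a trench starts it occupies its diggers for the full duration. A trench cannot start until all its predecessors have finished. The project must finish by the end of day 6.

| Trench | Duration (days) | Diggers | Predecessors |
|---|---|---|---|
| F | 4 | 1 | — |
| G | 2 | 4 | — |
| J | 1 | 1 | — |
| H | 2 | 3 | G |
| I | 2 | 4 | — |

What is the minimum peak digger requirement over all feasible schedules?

Early-start (F@1, G@1, J@1, H@3, I@1) gives peak 10: d1:10  d2:9  d3:4  d4:4  d5:0  d6:0.
Shift J→3, I→5.
Schedule F@1, G@1, J@3, H@3, I@5: d1:5  d2:5  d3:5  d4:4  d5:4  d6:4 — peak 5.
Total digger-days = 27 over 6 days ⇒ peak ≥ ⌈27/6⌉ = 5, so 5 is optimal.

5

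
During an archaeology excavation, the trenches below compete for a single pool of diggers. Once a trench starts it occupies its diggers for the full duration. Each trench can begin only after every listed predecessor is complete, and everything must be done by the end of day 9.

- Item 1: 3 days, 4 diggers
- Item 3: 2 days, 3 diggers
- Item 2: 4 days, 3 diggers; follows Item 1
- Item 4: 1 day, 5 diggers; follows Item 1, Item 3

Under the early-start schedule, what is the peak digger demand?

8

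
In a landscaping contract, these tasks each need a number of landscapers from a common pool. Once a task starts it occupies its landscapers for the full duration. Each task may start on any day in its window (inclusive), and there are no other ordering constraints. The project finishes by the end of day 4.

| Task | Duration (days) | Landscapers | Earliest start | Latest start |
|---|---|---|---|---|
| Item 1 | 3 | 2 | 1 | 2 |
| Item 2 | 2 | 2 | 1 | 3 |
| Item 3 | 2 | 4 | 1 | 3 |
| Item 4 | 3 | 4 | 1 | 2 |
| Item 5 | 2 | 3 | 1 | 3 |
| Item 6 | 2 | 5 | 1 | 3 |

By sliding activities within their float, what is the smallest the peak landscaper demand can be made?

Early-start (Item 1@1, Item 2@1, Item 3@1, Item 4@1, Item 5@1, Item 6@1) gives peak 20: d1:20  d2:20  d3:6  d4:0.
Shift Item 3→3, Item 5→3.
Schedule Item 1@1, Item 2@1, Item 3@3, Item 4@1, Item 5@3, Item 6@1: d1:13  d2:13  d3:13  d4:7 — peak 13.

13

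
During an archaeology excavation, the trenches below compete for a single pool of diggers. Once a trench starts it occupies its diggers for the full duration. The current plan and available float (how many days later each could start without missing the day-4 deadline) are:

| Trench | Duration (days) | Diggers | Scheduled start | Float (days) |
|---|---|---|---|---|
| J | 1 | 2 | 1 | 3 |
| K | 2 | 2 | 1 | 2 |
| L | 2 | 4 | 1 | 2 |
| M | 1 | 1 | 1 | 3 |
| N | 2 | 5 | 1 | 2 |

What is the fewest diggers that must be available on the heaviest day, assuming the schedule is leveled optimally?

7

Early-start (J@1, K@1, L@1, M@1, N@1) gives peak 14: d1:14  d2:11  d3:0  d4:0.
Shift K→2, N→3.
Schedule J@1, K@2, L@1, M@1, N@3: d1:7  d2:6  d3:7  d4:5 — peak 7.
Total digger-days = 25 over 4 days ⇒ peak ≥ ⌈25/4⌉ = 7, so 7 is optimal.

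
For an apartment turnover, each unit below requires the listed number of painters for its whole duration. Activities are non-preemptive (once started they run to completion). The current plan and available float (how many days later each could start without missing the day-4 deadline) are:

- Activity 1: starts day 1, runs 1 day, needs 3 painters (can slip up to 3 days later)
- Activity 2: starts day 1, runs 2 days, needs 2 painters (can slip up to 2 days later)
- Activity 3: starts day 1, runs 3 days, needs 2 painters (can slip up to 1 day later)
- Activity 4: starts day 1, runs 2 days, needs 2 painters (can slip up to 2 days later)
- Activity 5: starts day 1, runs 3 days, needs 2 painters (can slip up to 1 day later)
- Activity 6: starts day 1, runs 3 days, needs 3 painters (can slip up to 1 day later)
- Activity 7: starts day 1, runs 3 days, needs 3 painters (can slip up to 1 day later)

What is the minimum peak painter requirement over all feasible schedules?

12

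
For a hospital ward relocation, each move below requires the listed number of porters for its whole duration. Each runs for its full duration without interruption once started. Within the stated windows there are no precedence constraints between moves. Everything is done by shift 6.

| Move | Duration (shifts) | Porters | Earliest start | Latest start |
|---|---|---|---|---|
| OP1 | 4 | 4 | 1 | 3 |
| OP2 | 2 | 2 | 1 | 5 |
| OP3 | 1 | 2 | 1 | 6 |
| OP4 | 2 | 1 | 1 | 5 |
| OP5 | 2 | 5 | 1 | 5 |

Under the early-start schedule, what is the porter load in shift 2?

12

At early start, shift 2 has: OP1, OP2, OP4, OP5.
Demand: 4 + 2 + 1 + 5 = 12.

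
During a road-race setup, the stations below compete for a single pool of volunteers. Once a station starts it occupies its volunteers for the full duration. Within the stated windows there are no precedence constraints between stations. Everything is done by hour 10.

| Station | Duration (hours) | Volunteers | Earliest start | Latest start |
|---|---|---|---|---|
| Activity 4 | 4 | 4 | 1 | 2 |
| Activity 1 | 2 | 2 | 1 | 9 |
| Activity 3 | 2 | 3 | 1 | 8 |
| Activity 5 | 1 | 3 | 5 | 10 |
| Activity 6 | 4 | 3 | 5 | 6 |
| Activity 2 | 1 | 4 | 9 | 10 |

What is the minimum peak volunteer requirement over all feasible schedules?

6

Early-start (Activity 4@1, Activity 1@1, Activity 3@1, Activity 5@5, Activity 6@5, Activity 2@9) gives peak 9: h1:9  h2:9  h3:4  h4:4  h5:6  h6:3  h7:3  h8:3  h9:4  h10:0.
Shift Activity 3→5, Activity 6→6, Activity 2→10.
Schedule Activity 4@1, Activity 1@1, Activity 3@5, Activity 5@5, Activity 6@6, Activity 2@10: h1:6  h2:6  h3:4  h4:4  h5:6  h6:6  h7:3  h8:3  h9:3  h10:4 — peak 6.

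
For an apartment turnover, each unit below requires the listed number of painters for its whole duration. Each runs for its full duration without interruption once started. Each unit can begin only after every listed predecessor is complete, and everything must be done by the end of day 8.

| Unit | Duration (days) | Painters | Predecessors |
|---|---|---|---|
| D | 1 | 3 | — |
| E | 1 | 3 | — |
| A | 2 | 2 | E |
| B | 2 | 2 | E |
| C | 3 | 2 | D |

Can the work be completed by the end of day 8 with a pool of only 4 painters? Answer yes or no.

yes

Schedule D@1, E@2, A@3, B@3, C@5: d1:3  d2:3  d3:4  d4:4  d5:2  d6:2  d7:2  d8:0 — peak 4 ≤ 4.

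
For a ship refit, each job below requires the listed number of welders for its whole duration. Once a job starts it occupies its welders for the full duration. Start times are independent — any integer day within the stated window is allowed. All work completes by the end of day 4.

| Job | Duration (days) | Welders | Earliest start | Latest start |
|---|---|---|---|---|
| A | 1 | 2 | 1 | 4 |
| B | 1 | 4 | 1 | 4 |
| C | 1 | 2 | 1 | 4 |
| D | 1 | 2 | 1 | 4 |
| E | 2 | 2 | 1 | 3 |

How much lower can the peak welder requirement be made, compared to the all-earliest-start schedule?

8

Early-start peak: d1:12  d2:2  d3:0  d4:0 ⇒ 12.
Leveled (A@1, B@2, C@1, D@3, E@3): d1:4  d2:4  d3:4  d4:2 ⇒ 4.
Reduction 12 − 4 = 8.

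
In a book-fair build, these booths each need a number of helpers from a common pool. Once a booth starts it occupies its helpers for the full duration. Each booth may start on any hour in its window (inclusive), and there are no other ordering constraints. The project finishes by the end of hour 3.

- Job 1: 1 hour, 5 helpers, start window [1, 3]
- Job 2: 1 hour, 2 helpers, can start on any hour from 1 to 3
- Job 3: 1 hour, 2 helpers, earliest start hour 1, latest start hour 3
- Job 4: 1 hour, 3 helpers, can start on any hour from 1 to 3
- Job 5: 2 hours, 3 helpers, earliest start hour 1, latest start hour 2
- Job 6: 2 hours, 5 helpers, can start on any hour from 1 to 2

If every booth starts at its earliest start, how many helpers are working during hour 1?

At early start, hour 1 has: Job 1, Job 2, Job 3, Job 4, Job 5, Job 6.
Demand: 5 + 2 + 2 + 3 + 3 + 5 = 20.

20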